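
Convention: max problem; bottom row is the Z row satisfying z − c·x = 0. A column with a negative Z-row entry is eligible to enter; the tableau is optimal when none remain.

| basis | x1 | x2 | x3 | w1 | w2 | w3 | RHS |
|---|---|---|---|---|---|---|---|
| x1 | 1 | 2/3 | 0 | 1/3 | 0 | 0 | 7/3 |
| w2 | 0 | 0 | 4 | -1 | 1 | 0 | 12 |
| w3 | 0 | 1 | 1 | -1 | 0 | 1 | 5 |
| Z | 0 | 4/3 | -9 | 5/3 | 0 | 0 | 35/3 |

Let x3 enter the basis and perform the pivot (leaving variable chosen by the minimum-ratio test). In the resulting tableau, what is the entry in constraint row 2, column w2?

Ratio test on column x3 — row 1: entry 0 ≤ 0; row 2: 12/4 = 3; row 3: 5/1 = 5. Minimum is 3 at row 2 (w2 leaves); pivot element 4.
Divide row 2 by 4; eliminate column x3 from the other rows.
In the new row 2, the w2 entry is the old entry divided by the pivot: 1/4 = 1/4.

1/4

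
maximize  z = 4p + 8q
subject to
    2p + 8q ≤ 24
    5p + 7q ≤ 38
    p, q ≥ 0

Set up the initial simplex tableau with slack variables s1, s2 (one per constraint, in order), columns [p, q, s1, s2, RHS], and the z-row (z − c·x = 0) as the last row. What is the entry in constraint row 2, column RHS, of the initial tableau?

The RHS of constraint 2 is b_2 = 38.

38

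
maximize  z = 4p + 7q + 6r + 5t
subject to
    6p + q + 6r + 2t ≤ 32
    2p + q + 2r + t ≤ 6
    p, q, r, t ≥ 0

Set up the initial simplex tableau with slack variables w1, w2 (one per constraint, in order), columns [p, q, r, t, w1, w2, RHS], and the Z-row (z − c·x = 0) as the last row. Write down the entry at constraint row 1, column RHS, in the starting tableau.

The RHS of constraint 1 is b_1 = 32.

32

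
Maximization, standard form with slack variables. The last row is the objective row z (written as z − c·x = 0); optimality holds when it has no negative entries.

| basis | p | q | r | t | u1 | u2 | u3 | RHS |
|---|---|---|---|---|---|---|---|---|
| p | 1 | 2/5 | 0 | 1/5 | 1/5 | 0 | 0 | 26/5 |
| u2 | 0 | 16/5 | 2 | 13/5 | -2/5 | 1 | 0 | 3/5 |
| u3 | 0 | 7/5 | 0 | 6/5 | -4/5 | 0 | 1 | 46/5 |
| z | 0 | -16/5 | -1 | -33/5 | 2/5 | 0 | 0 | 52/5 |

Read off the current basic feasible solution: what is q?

q is not in the basis, so in the current basic feasible solution q = 0.

0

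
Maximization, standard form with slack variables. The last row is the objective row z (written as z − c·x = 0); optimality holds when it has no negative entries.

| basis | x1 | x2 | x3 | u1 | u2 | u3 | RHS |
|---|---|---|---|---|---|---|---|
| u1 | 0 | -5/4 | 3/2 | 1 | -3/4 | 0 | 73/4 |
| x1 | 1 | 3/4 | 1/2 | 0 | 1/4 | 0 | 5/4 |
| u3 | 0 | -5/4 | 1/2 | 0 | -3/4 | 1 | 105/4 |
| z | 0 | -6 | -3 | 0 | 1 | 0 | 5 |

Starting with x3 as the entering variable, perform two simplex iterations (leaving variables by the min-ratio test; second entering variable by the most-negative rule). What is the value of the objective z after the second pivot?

15

Ratio test on column x3 — row 1: (73/4)/(3/2) = 73/6; row 2: (5/4)/(1/2) = 5/2; row 3: (105/4)/(1/2) = 105/2. Minimum is 5/2 at row 2 (x1 leaves); pivot element 1/2.
Pivot on row 2; the z-row RHS becomes 5 − (-3)·(5/2) = 25/2.
Next entering variable (most negative z-row entry -3/2): x2.
Ratio test on column x2 — row 1: entry -7/2 ≤ 0; row 2: (5/2)/(3/2) = 5/3; row 3: entry -2 ≤ 0. Minimum is 5/3 at row 2 (x3 leaves); pivot element 3/2.
After the second pivot the z-row RHS is 25/2 − (-3/2)·(5/3) = 15.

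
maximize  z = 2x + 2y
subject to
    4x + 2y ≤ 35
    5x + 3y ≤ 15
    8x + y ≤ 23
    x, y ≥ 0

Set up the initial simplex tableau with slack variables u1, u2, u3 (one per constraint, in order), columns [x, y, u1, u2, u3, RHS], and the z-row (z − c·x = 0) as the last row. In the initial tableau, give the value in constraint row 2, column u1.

0

Slack u1 belongs to constraint 1; its column is the unit vector e_1, so the entry in row 2 is 0.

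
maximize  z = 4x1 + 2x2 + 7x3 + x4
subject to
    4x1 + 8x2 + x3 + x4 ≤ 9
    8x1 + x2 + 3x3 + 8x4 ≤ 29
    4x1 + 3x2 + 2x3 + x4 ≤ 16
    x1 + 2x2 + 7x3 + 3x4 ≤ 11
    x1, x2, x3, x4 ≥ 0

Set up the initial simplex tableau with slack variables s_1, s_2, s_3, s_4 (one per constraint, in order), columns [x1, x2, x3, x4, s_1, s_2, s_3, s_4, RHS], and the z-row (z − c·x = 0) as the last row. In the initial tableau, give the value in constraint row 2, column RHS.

The RHS of constraint 2 is b_2 = 29.

29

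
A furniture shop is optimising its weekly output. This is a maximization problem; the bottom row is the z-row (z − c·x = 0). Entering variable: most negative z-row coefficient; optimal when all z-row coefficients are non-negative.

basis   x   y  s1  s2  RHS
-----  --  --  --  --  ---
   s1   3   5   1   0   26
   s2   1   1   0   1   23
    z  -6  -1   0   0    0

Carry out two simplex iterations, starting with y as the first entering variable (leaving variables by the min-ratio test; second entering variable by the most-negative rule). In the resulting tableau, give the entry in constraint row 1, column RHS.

Ratio test on column y — row 1: 26/5 = 26/5; row 2: 23/1 = 23. Minimum is 26/5 at row 1 (s1 leaves); pivot element 5.
Divide row 1 by 5; eliminate column y from the other rows.
Second iteration: most negative z-row entry is -27/5 in column x, so x enters.
Ratio test on column x — row 1: (26/5)/(3/5) = 26/3; row 2: (89/5)/(2/5) = 89/2. Minimum is 26/3 at row 1 (y leaves); pivot element 3/5.
Divide row 1 by 3/5; eliminate column x from the other rows.
After both pivots, the entry at constraint row 1, column RHS is 26/3.

26/3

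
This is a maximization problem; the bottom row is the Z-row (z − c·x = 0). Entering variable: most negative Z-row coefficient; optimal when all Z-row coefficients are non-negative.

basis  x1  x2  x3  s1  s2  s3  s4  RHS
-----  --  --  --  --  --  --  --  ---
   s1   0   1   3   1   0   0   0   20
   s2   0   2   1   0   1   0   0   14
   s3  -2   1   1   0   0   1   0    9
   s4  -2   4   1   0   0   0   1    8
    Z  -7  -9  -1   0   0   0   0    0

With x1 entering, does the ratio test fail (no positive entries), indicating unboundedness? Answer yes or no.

yes

Every constraint-row entry in column x1 is ≤ 0, so increasing x1 is unbounded.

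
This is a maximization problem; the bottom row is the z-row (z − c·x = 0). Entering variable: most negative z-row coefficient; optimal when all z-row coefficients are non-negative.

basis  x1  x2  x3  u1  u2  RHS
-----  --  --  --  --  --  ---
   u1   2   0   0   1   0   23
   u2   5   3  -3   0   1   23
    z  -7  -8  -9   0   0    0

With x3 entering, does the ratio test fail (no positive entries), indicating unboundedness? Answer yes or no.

Every constraint-row entry in column x3 is ≤ 0, so increasing x3 is unbounded.

yes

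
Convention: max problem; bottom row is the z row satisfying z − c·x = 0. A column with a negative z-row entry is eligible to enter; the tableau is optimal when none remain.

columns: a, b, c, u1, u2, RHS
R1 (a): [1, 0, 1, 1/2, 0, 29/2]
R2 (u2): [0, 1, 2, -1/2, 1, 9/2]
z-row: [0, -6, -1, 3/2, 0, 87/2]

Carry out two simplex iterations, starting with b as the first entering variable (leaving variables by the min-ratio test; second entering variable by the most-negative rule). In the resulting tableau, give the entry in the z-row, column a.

Ratio test on column b — row 1: entry 0 ≤ 0; row 2: (9/2)/1 = 9/2. Minimum is 9/2 at row 2 (u2 leaves); pivot element 1.
Divide row 2 by 1; eliminate column b from the other rows.
Second iteration: most negative z-row entry is -3/2 in column u1, so u1 enters.
Ratio test on column u1 — row 1: (29/2)/(1/2) = 29; row 2: entry -1/2 ≤ 0. Minimum is 29 at row 1 (a leaves); pivot element 1/2.
Divide row 1 by 1/2; eliminate column u1 from the other rows.
After both pivots, the entry at the z-row, column a is 3.

3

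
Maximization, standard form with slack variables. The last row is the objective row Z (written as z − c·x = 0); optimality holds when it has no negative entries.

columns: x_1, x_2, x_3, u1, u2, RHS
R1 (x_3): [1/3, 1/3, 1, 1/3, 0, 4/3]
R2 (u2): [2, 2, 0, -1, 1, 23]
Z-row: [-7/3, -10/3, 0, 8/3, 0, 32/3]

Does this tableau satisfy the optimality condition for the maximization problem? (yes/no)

The Z-row has a negative entry -10/3 in column x_2, so it is not optimal.

no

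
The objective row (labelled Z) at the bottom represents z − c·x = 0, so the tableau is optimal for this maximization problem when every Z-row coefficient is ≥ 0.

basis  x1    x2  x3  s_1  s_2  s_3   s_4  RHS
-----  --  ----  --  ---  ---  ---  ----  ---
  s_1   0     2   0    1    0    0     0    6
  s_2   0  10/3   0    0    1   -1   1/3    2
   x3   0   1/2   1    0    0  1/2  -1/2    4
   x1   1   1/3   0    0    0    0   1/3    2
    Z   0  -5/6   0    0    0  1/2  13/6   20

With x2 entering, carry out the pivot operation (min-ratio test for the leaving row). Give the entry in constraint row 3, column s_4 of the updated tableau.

-11/20

Ratio test on column x2 — row 1: 6/2 = 3; row 2: 2/(10/3) = 3/5; row 3: 4/(1/2) = 8; row 4: 2/(1/3) = 6. Minimum is 3/5 at row 2 (s_2 leaves); pivot element 10/3.
Divide row 2 by 10/3; eliminate column x2 from the other rows.
Row 3 update in column s_4: -1/2 − (1/2)·(1/10) = -11/20.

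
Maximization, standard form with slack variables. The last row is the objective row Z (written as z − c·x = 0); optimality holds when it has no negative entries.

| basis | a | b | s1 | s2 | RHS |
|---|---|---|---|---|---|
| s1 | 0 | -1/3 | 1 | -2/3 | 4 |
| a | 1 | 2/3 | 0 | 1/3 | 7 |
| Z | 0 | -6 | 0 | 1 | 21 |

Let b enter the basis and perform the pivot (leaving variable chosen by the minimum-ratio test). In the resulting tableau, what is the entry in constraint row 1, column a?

1/2

Ratio test on column b — row 1: entry -1/3 ≤ 0; row 2: 7/(2/3) = 21/2. Minimum is 21/2 at row 2 (a leaves); pivot element 2/3.
Divide row 2 by 2/3; eliminate column b from the other rows.
Row 1 update in column a: 0 − (-1/3)·(3/2) = 1/2.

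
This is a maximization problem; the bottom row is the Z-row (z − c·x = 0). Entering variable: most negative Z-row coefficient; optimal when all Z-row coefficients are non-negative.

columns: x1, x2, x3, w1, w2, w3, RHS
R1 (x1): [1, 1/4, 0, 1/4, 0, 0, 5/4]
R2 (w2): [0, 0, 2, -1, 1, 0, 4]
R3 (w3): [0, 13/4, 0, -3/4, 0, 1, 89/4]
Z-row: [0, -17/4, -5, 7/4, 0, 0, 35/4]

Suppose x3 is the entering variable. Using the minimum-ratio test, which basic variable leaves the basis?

w2

Column x3 entries and ratios — x1: 0 ≤ 0, skip; w2: 4/2 = 2; w3: 0 ≤ 0, skip.
Smallest ratio is 2 in the row of w2, so w2 leaves.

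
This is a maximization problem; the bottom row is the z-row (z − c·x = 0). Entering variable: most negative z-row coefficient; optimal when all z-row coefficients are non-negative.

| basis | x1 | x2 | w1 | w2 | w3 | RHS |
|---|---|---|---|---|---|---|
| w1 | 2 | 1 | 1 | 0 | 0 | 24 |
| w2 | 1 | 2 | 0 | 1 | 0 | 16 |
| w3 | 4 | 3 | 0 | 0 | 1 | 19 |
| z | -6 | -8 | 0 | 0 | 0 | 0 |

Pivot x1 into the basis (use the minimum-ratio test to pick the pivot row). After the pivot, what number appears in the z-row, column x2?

-7/2

Ratio test on column x1 — row 1: 24/2 = 12; row 2: 16/1 = 16; row 3: 19/4 = 19/4. Minimum is 19/4 at row 3 (w3 leaves); pivot element 4.
Divide row 3 by 4; eliminate column x1 from the other rows.
z-row update in column x2: -8 − (-6)·(3/4) = -7/2.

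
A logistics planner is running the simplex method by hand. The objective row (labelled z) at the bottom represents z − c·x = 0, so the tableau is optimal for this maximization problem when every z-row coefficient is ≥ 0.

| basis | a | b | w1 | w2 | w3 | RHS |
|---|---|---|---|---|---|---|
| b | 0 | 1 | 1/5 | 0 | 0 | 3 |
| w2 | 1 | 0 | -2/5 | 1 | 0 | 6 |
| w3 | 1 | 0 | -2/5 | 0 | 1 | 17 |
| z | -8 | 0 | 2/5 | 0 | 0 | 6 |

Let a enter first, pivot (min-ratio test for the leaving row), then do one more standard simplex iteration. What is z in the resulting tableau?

96

Ratio test on column a — row 1: entry 0 ≤ 0; row 2: 6/1 = 6; row 3: 17/1 = 17. Minimum is 6 at row 2 (w2 leaves); pivot element 1.
Pivot on row 2; the z-row RHS becomes 6 − (-8)·6 = 54.
Next entering variable (most negative z-row entry -14/5): w1.
Ratio test on column w1 — row 1: 3/(1/5) = 15; row 2: entry -2/5 ≤ 0; row 3: entry 0 ≤ 0. Minimum is 15 at row 1 (b leaves); pivot element 1/5.
After the second pivot the z-row RHS is 54 − (-14/5)·15 = 96.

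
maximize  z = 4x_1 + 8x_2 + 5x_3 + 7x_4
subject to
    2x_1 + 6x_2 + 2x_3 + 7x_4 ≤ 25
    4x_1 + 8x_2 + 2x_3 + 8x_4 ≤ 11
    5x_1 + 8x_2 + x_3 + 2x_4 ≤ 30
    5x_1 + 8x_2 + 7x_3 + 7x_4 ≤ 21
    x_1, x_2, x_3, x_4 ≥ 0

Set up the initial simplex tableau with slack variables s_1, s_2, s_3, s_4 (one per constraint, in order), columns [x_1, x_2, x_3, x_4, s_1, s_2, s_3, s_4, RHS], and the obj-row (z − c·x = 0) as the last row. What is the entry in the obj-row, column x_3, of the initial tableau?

-5

The obj-row carries the negated objective coefficients: the x_3 entry is -5.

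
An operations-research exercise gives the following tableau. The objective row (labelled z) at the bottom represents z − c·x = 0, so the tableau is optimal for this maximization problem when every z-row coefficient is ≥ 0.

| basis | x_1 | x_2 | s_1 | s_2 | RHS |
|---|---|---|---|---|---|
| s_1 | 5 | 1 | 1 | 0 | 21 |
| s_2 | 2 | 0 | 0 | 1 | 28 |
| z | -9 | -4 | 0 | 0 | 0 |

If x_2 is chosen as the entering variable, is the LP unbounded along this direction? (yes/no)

Column x_2 has positive entries in row(s) 1, so the ratio test bounds it — not unbounded.

no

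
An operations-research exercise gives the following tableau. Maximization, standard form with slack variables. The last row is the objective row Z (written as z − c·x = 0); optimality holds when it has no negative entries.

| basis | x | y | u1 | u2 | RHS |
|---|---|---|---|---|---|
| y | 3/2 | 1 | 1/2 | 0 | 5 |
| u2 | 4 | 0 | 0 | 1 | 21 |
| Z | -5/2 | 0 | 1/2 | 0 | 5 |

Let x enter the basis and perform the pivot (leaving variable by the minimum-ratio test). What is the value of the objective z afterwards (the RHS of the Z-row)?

Ratio test on column x — row 1: 5/(3/2) = 10/3; row 2: 21/4 = 21/4. Minimum is 10/3 at row 1 (y leaves); pivot element 3/2.
Pivot on row 1; the Z-row RHS becomes 5 − (-5/2)·(10/3) = 40/3.

40/3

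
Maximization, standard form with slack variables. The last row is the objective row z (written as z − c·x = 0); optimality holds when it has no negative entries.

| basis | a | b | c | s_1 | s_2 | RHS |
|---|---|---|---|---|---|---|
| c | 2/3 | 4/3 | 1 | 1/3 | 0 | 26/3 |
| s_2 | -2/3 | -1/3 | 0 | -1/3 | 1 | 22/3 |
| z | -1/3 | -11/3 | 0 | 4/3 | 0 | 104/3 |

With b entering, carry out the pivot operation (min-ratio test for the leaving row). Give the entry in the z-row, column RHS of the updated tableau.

117/2

Ratio test on column b — row 1: (26/3)/(4/3) = 13/2; row 2: entry -1/3 ≤ 0. Minimum is 13/2 at row 1 (c leaves); pivot element 4/3.
Divide row 1 by 4/3; eliminate column b from the other rows.
z-row update in column RHS: 104/3 − (-11/3)·(13/2) = 117/2.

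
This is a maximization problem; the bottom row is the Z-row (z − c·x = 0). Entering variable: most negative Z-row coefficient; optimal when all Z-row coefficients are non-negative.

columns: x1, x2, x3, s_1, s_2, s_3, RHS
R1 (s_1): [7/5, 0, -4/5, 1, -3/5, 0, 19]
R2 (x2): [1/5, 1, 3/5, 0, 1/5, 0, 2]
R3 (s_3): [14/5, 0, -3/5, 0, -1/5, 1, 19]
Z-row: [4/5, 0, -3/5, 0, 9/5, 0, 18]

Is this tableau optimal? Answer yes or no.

The Z-row has a negative entry -3/5 in column x3, so it is not optimal.

no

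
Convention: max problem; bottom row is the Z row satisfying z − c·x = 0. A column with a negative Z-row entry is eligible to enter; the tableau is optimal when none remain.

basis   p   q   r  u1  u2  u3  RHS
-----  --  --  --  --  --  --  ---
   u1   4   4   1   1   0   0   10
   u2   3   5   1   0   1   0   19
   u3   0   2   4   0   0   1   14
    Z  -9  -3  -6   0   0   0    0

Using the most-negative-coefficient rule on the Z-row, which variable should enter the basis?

p

Negative Z-row entries: p: -9, q: -3, r: -6.
The most negative is -9 in column p, so p enters.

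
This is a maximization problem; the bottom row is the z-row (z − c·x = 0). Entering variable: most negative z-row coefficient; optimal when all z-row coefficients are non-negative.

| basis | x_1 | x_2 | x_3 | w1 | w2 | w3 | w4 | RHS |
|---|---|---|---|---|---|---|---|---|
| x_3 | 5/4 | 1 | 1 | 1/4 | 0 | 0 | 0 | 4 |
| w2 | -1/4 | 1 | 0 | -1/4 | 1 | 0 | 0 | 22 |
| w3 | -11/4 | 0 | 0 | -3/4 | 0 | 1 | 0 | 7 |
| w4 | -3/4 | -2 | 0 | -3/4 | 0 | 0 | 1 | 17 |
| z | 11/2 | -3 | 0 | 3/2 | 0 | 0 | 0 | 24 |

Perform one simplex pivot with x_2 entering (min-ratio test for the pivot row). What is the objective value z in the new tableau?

36

Ratio test on column x_2 — row 1: 4/1 = 4; row 2: 22/1 = 22; row 3: entry 0 ≤ 0; row 4: entry -2 ≤ 0. Minimum is 4 at row 1 (x_3 leaves); pivot element 1.
Pivot on row 1; the z-row RHS becomes 24 − (-3)·4 = 36.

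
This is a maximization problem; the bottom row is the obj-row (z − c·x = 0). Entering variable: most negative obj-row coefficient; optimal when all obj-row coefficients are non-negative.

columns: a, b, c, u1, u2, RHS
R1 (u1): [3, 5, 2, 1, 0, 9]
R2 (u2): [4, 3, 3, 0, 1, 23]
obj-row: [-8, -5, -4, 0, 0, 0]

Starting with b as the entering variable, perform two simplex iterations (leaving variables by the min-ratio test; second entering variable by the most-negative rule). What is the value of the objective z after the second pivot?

24

Ratio test on column b — row 1: 9/5 = 9/5; row 2: 23/3 = 23/3. Minimum is 9/5 at row 1 (u1 leaves); pivot element 5.
Pivot on row 1; the obj-row RHS becomes 0 − (-5)·(9/5) = 9.
Next entering variable (most negative obj-row entry -5): a.
Ratio test on column a — row 1: (9/5)/(3/5) = 3; row 2: (88/5)/(11/5) = 8. Minimum is 3 at row 1 (b leaves); pivot element 3/5.
After the second pivot the obj-row RHS is 9 − (-5)·3 = 24.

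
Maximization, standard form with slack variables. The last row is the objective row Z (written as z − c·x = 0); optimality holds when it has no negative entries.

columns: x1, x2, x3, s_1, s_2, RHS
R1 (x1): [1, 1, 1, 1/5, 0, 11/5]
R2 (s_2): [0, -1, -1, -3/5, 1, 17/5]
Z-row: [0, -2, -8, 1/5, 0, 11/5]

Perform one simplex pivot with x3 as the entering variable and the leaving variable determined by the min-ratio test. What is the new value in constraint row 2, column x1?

1

Ratio test on column x3 — row 1: (11/5)/1 = 11/5; row 2: entry -1 ≤ 0. Minimum is 11/5 at row 1 (x1 leaves); pivot element 1.
Divide row 1 by 1; eliminate column x3 from the other rows.
Row 2 update in column x1: 0 − (-1)·1 = 1.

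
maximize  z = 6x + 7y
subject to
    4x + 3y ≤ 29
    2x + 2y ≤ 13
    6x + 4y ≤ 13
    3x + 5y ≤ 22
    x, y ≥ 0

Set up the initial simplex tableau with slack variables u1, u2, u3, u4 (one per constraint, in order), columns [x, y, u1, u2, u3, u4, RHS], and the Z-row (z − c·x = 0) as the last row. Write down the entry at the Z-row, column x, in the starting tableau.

-6

The Z-row carries the negated objective coefficients: the x entry is -6.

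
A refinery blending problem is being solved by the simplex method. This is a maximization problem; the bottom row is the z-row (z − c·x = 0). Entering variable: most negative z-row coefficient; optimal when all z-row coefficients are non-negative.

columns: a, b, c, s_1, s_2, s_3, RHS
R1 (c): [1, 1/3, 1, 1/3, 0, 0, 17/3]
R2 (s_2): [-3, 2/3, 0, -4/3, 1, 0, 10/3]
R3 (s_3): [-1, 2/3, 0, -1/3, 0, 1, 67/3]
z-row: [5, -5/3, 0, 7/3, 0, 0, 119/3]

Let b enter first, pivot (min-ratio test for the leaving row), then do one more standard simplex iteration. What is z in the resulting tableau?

52

Ratio test on column b — row 1: (17/3)/(1/3) = 17; row 2: (10/3)/(2/3) = 5; row 3: (67/3)/(2/3) = 67/2. Minimum is 5 at row 2 (s_2 leaves); pivot element 2/3.
Pivot on row 2; the z-row RHS becomes 119/3 − (-5/3)·5 = 48.
Next entering variable (most negative z-row entry -5/2): a.
Ratio test on column a — row 1: 4/(5/2) = 8/5; row 2: entry -9/2 ≤ 0; row 3: 19/2 = 19/2. Minimum is 8/5 at row 1 (c leaves); pivot element 5/2.
After the second pivot the z-row RHS is 48 − (-5/2)·(8/5) = 52.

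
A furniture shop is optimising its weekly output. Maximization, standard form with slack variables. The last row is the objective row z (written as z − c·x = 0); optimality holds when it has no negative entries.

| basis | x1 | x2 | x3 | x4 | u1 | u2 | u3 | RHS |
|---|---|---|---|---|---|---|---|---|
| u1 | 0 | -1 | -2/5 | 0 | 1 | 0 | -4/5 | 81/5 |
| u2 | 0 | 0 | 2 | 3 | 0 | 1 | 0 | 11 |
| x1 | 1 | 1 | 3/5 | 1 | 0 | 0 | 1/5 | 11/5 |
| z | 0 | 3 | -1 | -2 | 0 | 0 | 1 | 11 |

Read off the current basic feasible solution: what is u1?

81/5

u1 is basic (row 1); its value is the RHS of that row, 81/5.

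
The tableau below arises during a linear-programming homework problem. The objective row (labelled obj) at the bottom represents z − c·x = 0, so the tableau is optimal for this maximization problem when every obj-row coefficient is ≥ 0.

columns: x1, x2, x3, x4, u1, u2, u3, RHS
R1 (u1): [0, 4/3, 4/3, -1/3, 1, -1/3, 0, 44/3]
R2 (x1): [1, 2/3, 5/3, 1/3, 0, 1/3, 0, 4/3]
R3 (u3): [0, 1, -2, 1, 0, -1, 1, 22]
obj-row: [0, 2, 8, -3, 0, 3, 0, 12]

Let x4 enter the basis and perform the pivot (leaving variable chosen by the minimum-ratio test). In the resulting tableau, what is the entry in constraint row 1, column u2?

Ratio test on column x4 — row 1: entry -1/3 ≤ 0; row 2: (4/3)/(1/3) = 4; row 3: 22/1 = 22. Minimum is 4 at row 2 (x1 leaves); pivot element 1/3.
Divide row 2 by 1/3; eliminate column x4 from the other rows.
Row 1 update in column u2: -1/3 − (-1/3)·1 = 0.

0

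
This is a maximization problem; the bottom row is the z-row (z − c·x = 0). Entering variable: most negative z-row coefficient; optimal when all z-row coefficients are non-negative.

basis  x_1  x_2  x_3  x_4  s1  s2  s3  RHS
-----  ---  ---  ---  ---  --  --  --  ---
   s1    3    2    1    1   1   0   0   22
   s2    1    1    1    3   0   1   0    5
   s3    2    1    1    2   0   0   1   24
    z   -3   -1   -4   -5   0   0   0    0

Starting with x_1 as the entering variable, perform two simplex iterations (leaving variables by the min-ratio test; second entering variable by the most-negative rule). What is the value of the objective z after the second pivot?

20

Ratio test on column x_1 — row 1: 22/3 = 22/3; row 2: 5/1 = 5; row 3: 24/2 = 12. Minimum is 5 at row 2 (s2 leaves); pivot element 1.
Pivot on row 2; the z-row RHS becomes 0 − (-3)·5 = 15.
Next entering variable (most negative z-row entry -1): x_3.
Ratio test on column x_3 — row 1: entry -2 ≤ 0; row 2: 5/1 = 5; row 3: entry -1 ≤ 0. Minimum is 5 at row 2 (x_1 leaves); pivot element 1.
After the second pivot the z-row RHS is 15 − (-1)·5 = 20.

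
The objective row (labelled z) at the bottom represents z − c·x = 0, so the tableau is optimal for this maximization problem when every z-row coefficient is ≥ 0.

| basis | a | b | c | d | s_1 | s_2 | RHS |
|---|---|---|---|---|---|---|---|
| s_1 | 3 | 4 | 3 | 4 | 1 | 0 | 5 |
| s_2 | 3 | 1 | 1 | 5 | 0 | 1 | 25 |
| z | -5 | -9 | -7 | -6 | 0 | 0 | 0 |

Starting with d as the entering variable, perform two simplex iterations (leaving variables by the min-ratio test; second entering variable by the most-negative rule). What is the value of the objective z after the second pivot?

Ratio test on column d — row 1: 5/4 = 5/4; row 2: 25/5 = 5. Minimum is 5/4 at row 1 (s_1 leaves); pivot element 4.
Pivot on row 1; the z-row RHS becomes 0 − (-6)·(5/4) = 15/2.
Next entering variable (most negative z-row entry -3): b.
Ratio test on column b — row 1: (5/4)/1 = 5/4; row 2: entry -4 ≤ 0. Minimum is 5/4 at row 1 (d leaves); pivot element 1.
After the second pivot the z-row RHS is 15/2 − (-3)·(5/4) = 45/4.

45/4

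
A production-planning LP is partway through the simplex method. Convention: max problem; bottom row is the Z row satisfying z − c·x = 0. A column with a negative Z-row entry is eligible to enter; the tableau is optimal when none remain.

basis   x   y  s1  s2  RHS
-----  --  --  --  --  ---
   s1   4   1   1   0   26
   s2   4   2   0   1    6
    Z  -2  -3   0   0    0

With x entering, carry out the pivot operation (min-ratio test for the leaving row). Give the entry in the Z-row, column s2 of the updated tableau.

1/2

Ratio test on column x — row 1: 26/4 = 13/2; row 2: 6/4 = 3/2. Minimum is 3/2 at row 2 (s2 leaves); pivot element 4.
Divide row 2 by 4; eliminate column x from the other rows.
Z-row update in column s2: 0 − (-2)·(1/4) = 1/2.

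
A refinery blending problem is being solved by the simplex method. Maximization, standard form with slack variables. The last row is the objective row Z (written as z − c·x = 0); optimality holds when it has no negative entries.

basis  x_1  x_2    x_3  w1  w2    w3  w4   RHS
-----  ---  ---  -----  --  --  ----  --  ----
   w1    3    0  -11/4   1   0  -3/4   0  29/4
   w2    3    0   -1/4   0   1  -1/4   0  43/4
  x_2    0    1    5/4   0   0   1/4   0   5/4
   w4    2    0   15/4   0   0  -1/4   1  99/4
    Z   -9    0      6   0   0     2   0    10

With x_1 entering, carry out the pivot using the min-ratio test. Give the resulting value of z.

127/4

Ratio test on column x_1 — row 1: (29/4)/3 = 29/12; row 2: (43/4)/3 = 43/12; row 3: entry 0 ≤ 0; row 4: (99/4)/2 = 99/8. Minimum is 29/12 at row 1 (w1 leaves); pivot element 3.
Pivot on row 1; the Z-row RHS becomes 10 − (-9)·(29/12) = 127/4.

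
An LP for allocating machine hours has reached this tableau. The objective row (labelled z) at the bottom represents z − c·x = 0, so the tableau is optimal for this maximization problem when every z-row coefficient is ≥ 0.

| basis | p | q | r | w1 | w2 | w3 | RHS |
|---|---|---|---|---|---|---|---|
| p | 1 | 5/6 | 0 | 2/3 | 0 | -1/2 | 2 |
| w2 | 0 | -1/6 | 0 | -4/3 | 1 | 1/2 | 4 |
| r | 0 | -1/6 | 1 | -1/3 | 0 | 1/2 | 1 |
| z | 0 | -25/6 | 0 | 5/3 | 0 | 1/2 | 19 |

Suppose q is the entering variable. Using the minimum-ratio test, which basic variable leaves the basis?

Column q entries and ratios — p: 2/(5/6) = 12/5; w2: -1/6 ≤ 0, skip; r: -1/6 ≤ 0, skip.
Smallest ratio is 12/5 in the row of p, so p leaves.

p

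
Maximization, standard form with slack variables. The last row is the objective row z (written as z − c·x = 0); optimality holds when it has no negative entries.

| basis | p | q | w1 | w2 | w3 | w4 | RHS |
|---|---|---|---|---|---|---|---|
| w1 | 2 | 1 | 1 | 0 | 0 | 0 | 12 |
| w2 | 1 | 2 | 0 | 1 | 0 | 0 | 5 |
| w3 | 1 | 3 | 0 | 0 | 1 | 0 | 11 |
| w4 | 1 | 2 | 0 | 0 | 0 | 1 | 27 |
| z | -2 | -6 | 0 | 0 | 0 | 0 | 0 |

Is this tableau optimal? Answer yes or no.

no

The z-row has a negative entry -6 in column q, so it is not optimal.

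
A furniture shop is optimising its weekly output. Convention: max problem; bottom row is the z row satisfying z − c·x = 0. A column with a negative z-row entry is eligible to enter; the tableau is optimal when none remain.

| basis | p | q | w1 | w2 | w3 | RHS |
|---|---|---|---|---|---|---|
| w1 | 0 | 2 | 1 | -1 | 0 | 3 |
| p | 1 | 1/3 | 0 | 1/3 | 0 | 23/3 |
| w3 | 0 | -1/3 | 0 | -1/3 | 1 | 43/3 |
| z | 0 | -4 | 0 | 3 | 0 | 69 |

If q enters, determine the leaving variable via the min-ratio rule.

w1

Column q entries and ratios — w1: 3/2 = 3/2; p: (23/3)/(1/3) = 23; w3: -1/3 ≤ 0, skip.
Smallest ratio is 3/2 in the row of w1, so w1 leaves.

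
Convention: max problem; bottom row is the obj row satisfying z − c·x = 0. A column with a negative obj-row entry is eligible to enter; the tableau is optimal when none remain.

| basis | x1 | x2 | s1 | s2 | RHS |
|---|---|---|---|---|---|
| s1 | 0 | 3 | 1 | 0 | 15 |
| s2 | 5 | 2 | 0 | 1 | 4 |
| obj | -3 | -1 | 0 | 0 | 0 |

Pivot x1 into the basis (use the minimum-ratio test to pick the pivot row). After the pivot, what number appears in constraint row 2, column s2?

1/5

Ratio test on column x1 — row 1: entry 0 ≤ 0; row 2: 4/5 = 4/5. Minimum is 4/5 at row 2 (s2 leaves); pivot element 5.
Divide row 2 by 5; eliminate column x1 from the other rows.
In the new row 2, the s2 entry is the old entry divided by the pivot: 1/5 = 1/5.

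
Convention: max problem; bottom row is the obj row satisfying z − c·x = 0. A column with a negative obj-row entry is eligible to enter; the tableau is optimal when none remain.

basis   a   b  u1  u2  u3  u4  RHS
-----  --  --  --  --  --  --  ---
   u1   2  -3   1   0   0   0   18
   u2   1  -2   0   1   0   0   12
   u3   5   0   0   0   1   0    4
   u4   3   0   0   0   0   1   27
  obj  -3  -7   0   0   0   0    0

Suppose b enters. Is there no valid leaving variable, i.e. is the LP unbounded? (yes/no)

yes

Every constraint-row entry in column b is ≤ 0, so increasing b is unbounded.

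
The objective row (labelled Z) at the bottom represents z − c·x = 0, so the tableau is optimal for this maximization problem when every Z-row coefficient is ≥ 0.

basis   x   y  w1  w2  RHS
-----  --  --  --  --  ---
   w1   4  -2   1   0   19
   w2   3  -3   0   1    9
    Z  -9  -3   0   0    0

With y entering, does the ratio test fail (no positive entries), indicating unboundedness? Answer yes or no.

Every constraint-row entry in column y is ≤ 0, so increasing y is unbounded.

yes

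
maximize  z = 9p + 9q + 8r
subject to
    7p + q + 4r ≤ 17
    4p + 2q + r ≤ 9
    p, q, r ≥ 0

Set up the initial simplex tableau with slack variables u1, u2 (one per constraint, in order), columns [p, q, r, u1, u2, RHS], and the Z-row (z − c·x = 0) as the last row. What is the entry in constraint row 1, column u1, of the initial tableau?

1

Slack u1 belongs to constraint 1; its column is the unit vector e_1, so the entry in row 1 is 1.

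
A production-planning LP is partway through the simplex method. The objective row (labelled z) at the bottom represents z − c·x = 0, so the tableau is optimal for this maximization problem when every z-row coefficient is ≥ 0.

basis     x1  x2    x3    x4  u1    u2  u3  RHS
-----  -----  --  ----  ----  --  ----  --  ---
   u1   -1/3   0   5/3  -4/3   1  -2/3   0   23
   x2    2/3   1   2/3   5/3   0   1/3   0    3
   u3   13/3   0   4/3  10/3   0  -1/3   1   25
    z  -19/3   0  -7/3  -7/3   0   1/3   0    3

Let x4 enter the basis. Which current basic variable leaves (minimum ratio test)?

Column x4 entries and ratios — u1: -4/3 ≤ 0, skip; x2: 3/(5/3) = 9/5; u3: 25/(10/3) = 15/2.
Smallest ratio is 9/5 in the row of x2, so x2 leaves.

x2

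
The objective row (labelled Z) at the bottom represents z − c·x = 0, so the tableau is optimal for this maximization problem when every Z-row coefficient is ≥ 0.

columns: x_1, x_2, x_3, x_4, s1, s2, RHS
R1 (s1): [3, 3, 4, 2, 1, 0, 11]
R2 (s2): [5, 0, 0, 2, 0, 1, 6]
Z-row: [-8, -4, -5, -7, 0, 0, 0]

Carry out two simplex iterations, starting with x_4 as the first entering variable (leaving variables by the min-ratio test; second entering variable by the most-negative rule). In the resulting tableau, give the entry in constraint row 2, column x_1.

5/2

Ratio test on column x_4 — row 1: 11/2 = 11/2; row 2: 6/2 = 3. Minimum is 3 at row 2 (s2 leaves); pivot element 2.
Divide row 2 by 2; eliminate column x_4 from the other rows.
Second iteration: most negative Z-row entry is -5 in column x_3, so x_3 enters.
Ratio test on column x_3 — row 1: 5/4 = 5/4; row 2: entry 0 ≤ 0. Minimum is 5/4 at row 1 (s1 leaves); pivot element 4.
Divide row 1 by 4; eliminate column x_3 from the other rows.
After both pivots, the entry at constraint row 2, column x_1 is 5/2.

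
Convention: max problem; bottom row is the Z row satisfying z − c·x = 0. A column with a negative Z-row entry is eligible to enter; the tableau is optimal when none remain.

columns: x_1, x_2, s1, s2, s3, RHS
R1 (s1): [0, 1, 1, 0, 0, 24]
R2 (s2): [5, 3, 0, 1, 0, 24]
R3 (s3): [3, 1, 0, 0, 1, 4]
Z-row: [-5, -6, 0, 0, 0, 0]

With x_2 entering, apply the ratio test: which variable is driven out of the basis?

Column x_2 entries and ratios — s1: 24/1 = 24; s2: 24/3 = 8; s3: 4/1 = 4.
Smallest ratio is 4 in the row of s3, so s3 leaves.

s3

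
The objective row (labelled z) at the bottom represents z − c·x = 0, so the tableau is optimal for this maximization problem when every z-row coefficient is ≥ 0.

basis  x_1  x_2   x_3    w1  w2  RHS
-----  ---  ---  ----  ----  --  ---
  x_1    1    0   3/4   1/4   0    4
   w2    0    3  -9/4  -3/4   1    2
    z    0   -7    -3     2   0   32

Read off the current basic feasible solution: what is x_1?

x_1 is basic (row 1); its value is the RHS of that row, 4.

4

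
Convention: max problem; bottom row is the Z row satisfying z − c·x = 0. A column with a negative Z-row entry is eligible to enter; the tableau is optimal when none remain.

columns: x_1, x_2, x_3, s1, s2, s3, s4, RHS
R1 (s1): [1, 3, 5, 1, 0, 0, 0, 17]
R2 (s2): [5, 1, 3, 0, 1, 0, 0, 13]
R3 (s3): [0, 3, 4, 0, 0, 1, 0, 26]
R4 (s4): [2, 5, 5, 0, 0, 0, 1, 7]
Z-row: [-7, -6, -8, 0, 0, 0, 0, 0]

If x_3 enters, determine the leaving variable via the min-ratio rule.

Column x_3 entries and ratios — s1: 17/5 = 17/5; s2: 13/3 = 13/3; s3: 26/4 = 13/2; s4: 7/5 = 7/5.
Smallest ratio is 7/5 in the row of s4, so s4 leaves.

s4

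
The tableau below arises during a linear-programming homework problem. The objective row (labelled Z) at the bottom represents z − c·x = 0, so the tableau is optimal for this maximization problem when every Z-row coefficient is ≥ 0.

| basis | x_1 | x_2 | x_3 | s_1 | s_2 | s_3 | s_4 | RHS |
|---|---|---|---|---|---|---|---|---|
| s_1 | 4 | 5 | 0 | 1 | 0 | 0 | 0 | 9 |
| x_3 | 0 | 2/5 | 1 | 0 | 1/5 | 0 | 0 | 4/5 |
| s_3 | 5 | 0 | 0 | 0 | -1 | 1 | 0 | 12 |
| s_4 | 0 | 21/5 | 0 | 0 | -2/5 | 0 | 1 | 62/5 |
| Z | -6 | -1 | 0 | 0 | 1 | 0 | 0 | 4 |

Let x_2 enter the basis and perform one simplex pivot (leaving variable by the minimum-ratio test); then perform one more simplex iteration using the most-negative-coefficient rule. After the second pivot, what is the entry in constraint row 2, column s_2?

Ratio test on column x_2 — row 1: 9/5 = 9/5; row 2: (4/5)/(2/5) = 2; row 3: entry 0 ≤ 0; row 4: (62/5)/(21/5) = 62/21. Minimum is 9/5 at row 1 (s_1 leaves); pivot element 5.
Divide row 1 by 5; eliminate column x_2 from the other rows.
Second iteration: most negative Z-row entry is -26/5 in column x_1, so x_1 enters.
Ratio test on column x_1 — row 1: (9/5)/(4/5) = 9/4; row 2: entry -8/25 ≤ 0; row 3: 12/5 = 12/5; row 4: entry -84/25 ≤ 0. Minimum is 9/4 at row 1 (x_2 leaves); pivot element 4/5.
Divide row 1 by 4/5; eliminate column x_1 from the other rows.
After both pivots, the entry at constraint row 2, column s_2 is 1/5.

1/5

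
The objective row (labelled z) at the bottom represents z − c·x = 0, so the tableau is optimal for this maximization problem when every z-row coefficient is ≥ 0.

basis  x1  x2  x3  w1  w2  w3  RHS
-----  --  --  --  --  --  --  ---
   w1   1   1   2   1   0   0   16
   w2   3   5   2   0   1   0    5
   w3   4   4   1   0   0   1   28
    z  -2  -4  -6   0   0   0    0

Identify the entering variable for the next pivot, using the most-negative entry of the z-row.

Negative z-row entries: x1: -2, x2: -4, x3: -6.
The most negative is -6 in column x3, so x3 enters.

x3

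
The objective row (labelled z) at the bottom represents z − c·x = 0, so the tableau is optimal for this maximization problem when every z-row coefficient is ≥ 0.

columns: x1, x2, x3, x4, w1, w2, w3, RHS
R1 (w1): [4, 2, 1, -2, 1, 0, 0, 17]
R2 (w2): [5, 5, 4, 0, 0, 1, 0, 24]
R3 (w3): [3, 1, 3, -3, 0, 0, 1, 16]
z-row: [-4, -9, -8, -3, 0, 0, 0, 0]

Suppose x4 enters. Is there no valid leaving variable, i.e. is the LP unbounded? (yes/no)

Every constraint-row entry in column x4 is ≤ 0, so increasing x4 is unbounded.

yes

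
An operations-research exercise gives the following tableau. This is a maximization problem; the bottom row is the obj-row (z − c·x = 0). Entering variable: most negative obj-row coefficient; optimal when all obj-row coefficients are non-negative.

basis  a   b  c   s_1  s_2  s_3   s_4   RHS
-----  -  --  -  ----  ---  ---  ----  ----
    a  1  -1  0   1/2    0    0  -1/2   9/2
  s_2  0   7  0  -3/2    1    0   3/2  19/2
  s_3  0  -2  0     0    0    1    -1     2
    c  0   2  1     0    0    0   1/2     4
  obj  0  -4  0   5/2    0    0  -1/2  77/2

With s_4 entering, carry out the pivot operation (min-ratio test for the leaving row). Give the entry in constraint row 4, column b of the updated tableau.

Ratio test on column s_4 — row 1: entry -1/2 ≤ 0; row 2: (19/2)/(3/2) = 19/3; row 3: entry -1 ≤ 0; row 4: 4/(1/2) = 8. Minimum is 19/3 at row 2 (s_2 leaves); pivot element 3/2.
Divide row 2 by 3/2; eliminate column s_4 from the other rows.
Row 4 update in column b: 2 − (1/2)·(14/3) = -1/3.

-1/3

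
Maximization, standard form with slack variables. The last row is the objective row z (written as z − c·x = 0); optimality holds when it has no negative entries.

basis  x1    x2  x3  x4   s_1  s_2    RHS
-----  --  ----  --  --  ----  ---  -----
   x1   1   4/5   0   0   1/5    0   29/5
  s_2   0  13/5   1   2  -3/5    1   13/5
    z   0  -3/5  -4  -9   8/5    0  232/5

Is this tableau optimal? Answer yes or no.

The z-row has a negative entry -9 in column x4, so it is not optimal.

no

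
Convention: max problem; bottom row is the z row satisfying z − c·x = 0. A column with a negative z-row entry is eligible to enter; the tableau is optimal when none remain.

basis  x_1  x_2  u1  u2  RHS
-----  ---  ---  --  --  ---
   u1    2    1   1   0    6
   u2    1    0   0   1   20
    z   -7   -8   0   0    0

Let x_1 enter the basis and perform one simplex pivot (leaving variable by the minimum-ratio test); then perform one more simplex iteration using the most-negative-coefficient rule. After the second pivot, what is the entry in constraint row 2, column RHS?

Ratio test on column x_1 — row 1: 6/2 = 3; row 2: 20/1 = 20. Minimum is 3 at row 1 (u1 leaves); pivot element 2.
Divide row 1 by 2; eliminate column x_1 from the other rows.
Second iteration: most negative z-row entry is -9/2 in column x_2, so x_2 enters.
Ratio test on column x_2 — row 1: 3/(1/2) = 6; row 2: entry -1/2 ≤ 0. Minimum is 6 at row 1 (x_1 leaves); pivot element 1/2.
Divide row 1 by 1/2; eliminate column x_2 from the other rows.
After both pivots, the entry at constraint row 2, column RHS is 20.

20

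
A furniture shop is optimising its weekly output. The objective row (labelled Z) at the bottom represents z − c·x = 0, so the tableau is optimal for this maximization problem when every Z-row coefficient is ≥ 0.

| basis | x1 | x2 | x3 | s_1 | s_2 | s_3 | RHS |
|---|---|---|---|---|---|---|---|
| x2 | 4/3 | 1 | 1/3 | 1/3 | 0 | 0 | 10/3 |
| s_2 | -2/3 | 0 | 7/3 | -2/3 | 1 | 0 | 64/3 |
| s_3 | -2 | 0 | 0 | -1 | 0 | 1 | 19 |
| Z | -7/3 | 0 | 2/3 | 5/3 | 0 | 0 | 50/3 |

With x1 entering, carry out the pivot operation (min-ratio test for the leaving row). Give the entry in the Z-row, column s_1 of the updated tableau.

Ratio test on column x1 — row 1: (10/3)/(4/3) = 5/2; row 2: entry -2/3 ≤ 0; row 3: entry -2 ≤ 0. Minimum is 5/2 at row 1 (x2 leaves); pivot element 4/3.
Divide row 1 by 4/3; eliminate column x1 from the other rows.
Z-row update in column s_1: 5/3 − (-7/3)·(1/4) = 9/4.

9/4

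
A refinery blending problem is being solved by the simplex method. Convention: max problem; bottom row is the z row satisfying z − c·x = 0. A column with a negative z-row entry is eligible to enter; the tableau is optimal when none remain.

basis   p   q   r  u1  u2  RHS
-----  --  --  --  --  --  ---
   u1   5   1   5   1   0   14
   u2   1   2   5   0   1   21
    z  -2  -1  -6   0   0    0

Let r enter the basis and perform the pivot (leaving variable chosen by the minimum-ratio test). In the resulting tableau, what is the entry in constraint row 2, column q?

1

Ratio test on column r — row 1: 14/5 = 14/5; row 2: 21/5 = 21/5. Minimum is 14/5 at row 1 (u1 leaves); pivot element 5.
Divide row 1 by 5; eliminate column r from the other rows.
Row 2 update in column q: 2 − 5·(1/5) = 1.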